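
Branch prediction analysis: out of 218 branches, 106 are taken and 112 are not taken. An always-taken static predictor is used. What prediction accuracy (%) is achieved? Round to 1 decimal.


Predictor: always-taken
Correct predictions = 106
Accuracy = 106 / 218 * 100 = 48.6%

48.6


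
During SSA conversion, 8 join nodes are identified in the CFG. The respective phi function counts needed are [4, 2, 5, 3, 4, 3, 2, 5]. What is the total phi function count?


Total phi functions = sum of phi functions at each join node
= 4 + 2 + 5 + 3 + 4 + 3 + 2 + 5 = 28

28


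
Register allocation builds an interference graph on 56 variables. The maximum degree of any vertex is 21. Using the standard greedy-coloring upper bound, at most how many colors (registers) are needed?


Greedy coloring never needs more than (max_degree + 1) colors: when coloring a vertex, at most max_degree neighbors are already colored.
Upper bound = 21 + 1 = 22

22


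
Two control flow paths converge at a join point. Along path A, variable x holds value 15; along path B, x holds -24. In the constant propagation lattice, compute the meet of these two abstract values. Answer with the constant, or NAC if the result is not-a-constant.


Meet operation: if both paths give the same constant, result is that constant; if they differ, result is NAC (not-a-constant).
Path A: 15, Path B: -24 -> differ
Result: not-a-constant -> NAC

NAC


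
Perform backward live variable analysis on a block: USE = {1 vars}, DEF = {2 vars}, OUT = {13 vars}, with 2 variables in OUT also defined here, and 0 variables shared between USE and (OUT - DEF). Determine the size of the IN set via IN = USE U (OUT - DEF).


OUT - DEF: 13 - 2 = 11
|IN| = |USE| + |OUT - DEF| - |USE ∩ (OUT - DEF)| = 1 + 11 - 0 = 12

12


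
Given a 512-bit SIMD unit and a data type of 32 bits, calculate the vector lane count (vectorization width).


Width = SIMD bits / data type bits
= 512 / 32 = 16

16


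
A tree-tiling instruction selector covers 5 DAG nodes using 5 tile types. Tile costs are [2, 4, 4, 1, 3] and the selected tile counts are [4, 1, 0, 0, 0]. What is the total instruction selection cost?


Total cost = sum(count_i * cost_i)
= 4*2 + 1*4 + 0*4 + 0*1 + 0*3
= 12

12


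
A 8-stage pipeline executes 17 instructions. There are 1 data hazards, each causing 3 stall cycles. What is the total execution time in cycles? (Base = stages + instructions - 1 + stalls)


Base cycles = 8 + 17 - 1 = 24
Total stalls = 1 * 3 = 3
Total = 24 + 3 = 27

27


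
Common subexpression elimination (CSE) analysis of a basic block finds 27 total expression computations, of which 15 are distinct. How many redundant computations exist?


CSE count = total expressions - unique expressions
= 27 - 15 = 12

12


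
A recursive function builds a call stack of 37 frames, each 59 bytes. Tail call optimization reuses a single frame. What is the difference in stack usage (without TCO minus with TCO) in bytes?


Without TCO: 37 * 59 = 2183 bytes
With TCO: reuse 1 frame = 59 bytes
Savings = 2183 - 59 = 2124

2124


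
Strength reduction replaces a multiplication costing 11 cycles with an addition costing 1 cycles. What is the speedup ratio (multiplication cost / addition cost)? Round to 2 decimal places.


Ratio = mult_cost / add_cost = 11 / 1 = 11.0

11.0


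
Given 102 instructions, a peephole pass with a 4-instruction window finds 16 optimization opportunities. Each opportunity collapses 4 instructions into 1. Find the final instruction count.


Each match removes 3 instructions.
Total removed = 16 * 3 = 48
Remaining = 102 - 48 = 54

54


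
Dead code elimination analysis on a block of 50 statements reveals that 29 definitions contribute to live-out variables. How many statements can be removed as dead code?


Dead code = total statements - live definitions
= 50 - 29 = 21

21


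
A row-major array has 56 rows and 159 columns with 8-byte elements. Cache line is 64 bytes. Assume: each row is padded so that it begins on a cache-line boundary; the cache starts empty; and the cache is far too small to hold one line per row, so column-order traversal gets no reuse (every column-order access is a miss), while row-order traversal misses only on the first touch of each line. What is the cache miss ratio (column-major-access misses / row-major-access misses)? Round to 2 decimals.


Each row occupies 159 * 8 = 1272 bytes and starts on a line boundary, so it spans ceil(1272 / 64) = 20 cache lines.
Row-major traversal misses (one per line touched): 56 * ceil(159 * 8 / 64) = 1120
Column-major traversal misses (no reuse, every access misses): 56 * 159 = 8904
Ratio = 8904 / 1120 = 7.95

7.95


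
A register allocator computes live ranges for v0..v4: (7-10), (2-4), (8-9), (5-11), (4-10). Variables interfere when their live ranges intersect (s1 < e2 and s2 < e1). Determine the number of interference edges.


Check all pairs for overlapping intervals.
Two intervals (s1,e1) and (s2,e2) overlap if s1 < e2 and s2 < e1.
v0 (7-10) vs v1..v4: overlaps v2, v3, v4 -> 3
v1 (2-4) vs v2..v4: overlaps none -> 0
v2 (8-9) vs v3..v4: overlaps v3, v4 -> 2
v3 (5-11) vs v4: overlaps v4 -> 1
Total overlapping pairs = 3 + 0 + 2 + 1 = 6

6


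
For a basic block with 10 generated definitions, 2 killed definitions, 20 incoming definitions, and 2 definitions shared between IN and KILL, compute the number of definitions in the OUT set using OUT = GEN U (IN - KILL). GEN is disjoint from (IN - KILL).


IN - KILL: 20 - 2 = 18 surviving definitions
OUT = GEN + surviving = 10 + 18 = 28

28


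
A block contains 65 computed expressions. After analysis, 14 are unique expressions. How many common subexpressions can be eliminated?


CSE count = total expressions - unique expressions
= 65 - 14 = 51

51


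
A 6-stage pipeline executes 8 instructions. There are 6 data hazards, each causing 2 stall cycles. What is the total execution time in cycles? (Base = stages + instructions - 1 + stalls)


Base cycles = 6 + 8 - 1 = 13
Total stalls = 6 * 2 = 12
Total = 13 + 12 = 25

25


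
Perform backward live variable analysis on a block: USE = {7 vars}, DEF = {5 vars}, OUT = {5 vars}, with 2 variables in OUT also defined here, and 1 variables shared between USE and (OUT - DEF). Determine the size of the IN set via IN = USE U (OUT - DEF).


OUT - DEF: 5 - 2 = 3
|IN| = |USE| + |OUT - DEF| - |USE ∩ (OUT - DEF)| = 7 + 3 - 1 = 9

9


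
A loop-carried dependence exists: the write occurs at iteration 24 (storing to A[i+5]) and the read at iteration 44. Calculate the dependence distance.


Distance = read iteration - write iteration
= 44 - 24 = 20

20


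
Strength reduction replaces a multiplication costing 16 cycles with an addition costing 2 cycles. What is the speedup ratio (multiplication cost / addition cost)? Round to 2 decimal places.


Ratio = mult_cost / add_cost = 16 / 2 = 8.0

8.0


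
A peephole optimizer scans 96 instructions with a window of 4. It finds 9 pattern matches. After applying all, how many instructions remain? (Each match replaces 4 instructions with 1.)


Each match removes 3 instructions.
Total removed = 9 * 3 = 27
Remaining = 96 - 27 = 69

69


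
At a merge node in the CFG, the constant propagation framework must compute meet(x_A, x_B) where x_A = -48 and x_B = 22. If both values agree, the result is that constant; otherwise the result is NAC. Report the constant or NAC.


Meet operation: if both paths give the same constant, result is that constant; if they differ, result is NAC (not-a-constant).
Path A: -48, Path B: 22 -> differ
Result: not-a-constant -> NAC

NAC


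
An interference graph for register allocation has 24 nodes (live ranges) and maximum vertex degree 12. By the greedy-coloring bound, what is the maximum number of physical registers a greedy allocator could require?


Greedy coloring never needs more than (max_degree + 1) colors: when coloring a vertex, at most max_degree neighbors are already colored.
Upper bound = 12 + 1 = 13

13


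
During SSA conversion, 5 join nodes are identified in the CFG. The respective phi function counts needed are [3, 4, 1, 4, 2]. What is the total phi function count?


Total phi functions = sum of phi functions at each join node
= 3 + 4 + 1 + 4 + 2 = 14

14


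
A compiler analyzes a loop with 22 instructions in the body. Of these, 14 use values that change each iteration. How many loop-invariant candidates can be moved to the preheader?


Invariant candidates = total - loop-dependent
= 22 - 14 = 8

8


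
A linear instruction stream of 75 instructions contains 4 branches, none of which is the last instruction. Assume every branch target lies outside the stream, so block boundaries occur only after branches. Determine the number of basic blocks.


With no in-sequence branch targets, the leaders are the first instruction plus the instruction after each branch.
Number of basic blocks = branches + 1
= 4 + 1 = 5

5


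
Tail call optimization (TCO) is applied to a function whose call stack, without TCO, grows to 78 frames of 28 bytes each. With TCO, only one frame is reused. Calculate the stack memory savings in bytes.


Without TCO: 78 * 28 = 2184 bytes
With TCO: reuse 1 frame = 28 bytes
Savings = 2184 - 28 = 2156

2156


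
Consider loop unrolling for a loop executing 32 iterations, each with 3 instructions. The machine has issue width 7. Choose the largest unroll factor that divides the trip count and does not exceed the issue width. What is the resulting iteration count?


Largest divisor of 32 <= 7 is 4
New iterations = 32 / 4 = 8

8


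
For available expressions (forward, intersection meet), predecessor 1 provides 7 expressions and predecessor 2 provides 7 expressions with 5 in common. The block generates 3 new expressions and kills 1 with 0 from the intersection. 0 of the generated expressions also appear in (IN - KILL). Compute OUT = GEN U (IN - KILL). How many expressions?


IN = intersection of predecessors = 5
IN - KILL = 5 - 0 = 5
|OUT| = |GEN| + |IN - KILL| - |GEN ∩ (IN - KILL)| = 3 + 5 - 0 = 8

8


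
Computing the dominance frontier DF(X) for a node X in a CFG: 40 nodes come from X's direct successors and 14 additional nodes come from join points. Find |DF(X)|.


DF(X) = direct successor contributions + join point contributions
= 40 + 14 = 54

54


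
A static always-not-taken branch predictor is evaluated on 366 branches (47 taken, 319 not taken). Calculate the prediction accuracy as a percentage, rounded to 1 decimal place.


Predictor: always-not-taken
Correct predictions = 319
Accuracy = 319 / 366 * 100 = 87.2%

87.2


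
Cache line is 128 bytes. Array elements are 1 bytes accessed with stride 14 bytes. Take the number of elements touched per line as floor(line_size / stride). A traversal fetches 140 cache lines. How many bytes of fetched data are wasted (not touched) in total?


Elements per line = floor(128 / 14) = 9
Bytes used per line = 9 * 1 = 9
Wasted per line = 128 - 9 = 119
Total wasted = 119 * 140 = 16660

16660


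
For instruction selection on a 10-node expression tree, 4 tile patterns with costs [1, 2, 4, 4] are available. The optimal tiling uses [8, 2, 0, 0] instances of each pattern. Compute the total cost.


Total cost = sum(count_i * cost_i)
= 8*1 + 2*2 + 0*4 + 0*4
= 12

12


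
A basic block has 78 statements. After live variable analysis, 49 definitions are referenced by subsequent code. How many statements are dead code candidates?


Dead code = total statements - live definitions
= 78 - 49 = 29

29


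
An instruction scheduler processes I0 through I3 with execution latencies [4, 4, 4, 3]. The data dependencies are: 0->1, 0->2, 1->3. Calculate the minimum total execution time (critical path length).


Compute longest path through dependency graph: dist(Ik) = max over predecessors of dist + latency(Ik).
dist(I0) = latency 4 = 4
dist(I1) = dist(I0) + 4 = 4 + 4 = 8
dist(I2) = dist(I0) + 4 = 4 + 4 = 8
dist(I3) = dist(I1) + 3 = 8 + 3 = 11
Critical path = max dist = 11

11


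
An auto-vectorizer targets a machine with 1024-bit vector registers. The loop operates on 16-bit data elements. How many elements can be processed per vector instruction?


Width = SIMD bits / data type bits
= 1024 / 16 = 64

64


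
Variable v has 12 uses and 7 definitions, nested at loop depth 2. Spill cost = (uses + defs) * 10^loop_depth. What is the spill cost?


uses + defs = 12 + 7 = 19
10^2 = 100
Spill cost = 19 * 100 = 1900

1900


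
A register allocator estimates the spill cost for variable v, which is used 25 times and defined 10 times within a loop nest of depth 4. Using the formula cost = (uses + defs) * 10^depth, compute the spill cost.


uses + defs = 25 + 10 = 35
10^4 = 10000
Spill cost = 35 * 10000 = 350000

350000


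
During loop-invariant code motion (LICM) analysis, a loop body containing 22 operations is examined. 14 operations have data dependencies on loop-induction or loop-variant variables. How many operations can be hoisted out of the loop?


Invariant candidates = total - loop-dependent
= 22 - 14 = 8

8


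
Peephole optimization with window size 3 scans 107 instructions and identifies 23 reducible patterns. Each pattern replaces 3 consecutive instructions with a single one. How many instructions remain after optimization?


Each match removes 2 instructions.
Total removed = 23 * 2 = 46
Remaining = 107 - 46 = 61

61


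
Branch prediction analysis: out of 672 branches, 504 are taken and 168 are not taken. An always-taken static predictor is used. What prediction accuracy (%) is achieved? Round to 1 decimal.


Predictor: always-taken
Correct predictions = 504
Accuracy = 504 / 672 * 100 = 75.0%

75.0


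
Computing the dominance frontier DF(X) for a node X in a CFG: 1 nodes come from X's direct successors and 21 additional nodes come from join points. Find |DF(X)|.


DF(X) = direct successor contributions + join point contributions
= 1 + 21 = 22

22


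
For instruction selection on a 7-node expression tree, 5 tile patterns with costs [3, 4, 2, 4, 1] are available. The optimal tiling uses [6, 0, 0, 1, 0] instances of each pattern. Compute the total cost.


Total cost = sum(count_i * cost_i)
= 6*3 + 0*4 + 0*2 + 1*4 + 0*1
= 22

22


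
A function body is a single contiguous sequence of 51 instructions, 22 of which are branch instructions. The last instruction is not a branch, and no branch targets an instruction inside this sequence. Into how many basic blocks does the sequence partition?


With no in-sequence branch targets, the leaders are the first instruction plus the instruction after each branch.
Number of basic blocks = branches + 1
= 22 + 1 = 23

23


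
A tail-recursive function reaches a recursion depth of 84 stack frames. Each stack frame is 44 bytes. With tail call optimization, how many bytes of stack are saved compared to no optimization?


Without TCO: 84 * 44 = 3696 bytes
With TCO: reuse 1 frame = 44 bytes
Savings = 3696 - 44 = 3652

3652


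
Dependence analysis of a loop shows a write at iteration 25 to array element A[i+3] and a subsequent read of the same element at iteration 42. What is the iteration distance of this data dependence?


Distance = read iteration - write iteration
= 42 - 25 = 17

17


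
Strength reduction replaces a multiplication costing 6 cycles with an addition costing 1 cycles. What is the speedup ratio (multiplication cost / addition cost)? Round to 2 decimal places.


Ratio = mult_cost / add_cost = 6 / 1 = 6.0

6.0


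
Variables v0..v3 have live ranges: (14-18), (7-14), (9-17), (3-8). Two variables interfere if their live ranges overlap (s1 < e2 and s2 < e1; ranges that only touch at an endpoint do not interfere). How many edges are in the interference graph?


Check all pairs for overlapping intervals.
Two intervals (s1,e1) and (s2,e2) overlap if s1 < e2 and s2 < e1.
v0 (14-18) vs v1..v3: overlaps v2 -> 1
v1 (7-14) vs v2..v3: overlaps v2, v3 -> 2
v2 (9-17) vs v3: overlaps none -> 0
Total overlapping pairs = 1 + 2 + 0 = 3

3


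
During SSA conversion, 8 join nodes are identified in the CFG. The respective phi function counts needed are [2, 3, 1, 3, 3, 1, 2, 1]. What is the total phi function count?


Total phi functions = sum of phi functions at each join node
= 2 + 3 + 1 + 3 + 3 + 1 + 2 + 1 = 16

16


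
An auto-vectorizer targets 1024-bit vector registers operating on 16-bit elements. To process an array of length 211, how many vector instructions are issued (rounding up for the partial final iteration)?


Width = 1024 / 16 = 64 elements per vector op
Iterations = ceil(211 / 64) = 4

4


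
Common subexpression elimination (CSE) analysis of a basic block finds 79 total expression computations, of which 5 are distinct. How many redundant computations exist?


CSE count = total expressions - unique expressions
= 79 - 5 = 74

74


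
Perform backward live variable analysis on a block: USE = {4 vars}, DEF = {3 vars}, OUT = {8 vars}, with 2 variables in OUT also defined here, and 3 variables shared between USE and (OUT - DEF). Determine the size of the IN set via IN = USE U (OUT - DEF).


OUT - DEF: 8 - 2 = 6
|IN| = |USE| + |OUT - DEF| - |USE ∩ (OUT - DEF)| = 4 + 6 - 3 = 7

7


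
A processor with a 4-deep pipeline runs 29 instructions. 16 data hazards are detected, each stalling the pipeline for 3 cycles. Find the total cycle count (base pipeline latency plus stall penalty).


Base cycles = 4 + 29 - 1 = 32
Total stalls = 16 * 3 = 48
Total = 32 + 48 = 80

80


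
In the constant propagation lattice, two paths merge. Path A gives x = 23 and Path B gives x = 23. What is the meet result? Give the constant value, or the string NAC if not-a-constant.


Meet operation: if both paths give the same constant, result is that constant; if they differ, result is NAC (not-a-constant).
Path A: 23, Path B: 23 -> equal
Result: constant -> 23

23


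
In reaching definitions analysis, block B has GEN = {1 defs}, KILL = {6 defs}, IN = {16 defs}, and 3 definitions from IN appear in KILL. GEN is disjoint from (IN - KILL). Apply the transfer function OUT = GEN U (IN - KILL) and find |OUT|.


IN - KILL: 16 - 3 = 13 surviving definitions
OUT = GEN + surviving = 1 + 13 = 14

14


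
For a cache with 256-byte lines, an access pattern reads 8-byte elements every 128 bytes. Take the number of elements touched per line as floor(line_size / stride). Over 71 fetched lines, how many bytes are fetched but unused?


Elements per line = floor(256 / 128) = 2
Bytes used per line = 2 * 8 = 16
Wasted per line = 256 - 16 = 240
Total wasted = 240 * 71 = 17040

17040


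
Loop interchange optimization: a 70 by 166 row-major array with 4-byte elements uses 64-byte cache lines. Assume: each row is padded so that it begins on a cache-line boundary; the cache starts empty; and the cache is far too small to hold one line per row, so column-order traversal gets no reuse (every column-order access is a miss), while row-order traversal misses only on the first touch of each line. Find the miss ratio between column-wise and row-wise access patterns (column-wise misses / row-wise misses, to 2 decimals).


Each row occupies 166 * 4 = 664 bytes and starts on a line boundary, so it spans ceil(664 / 64) = 11 cache lines.
Row-major traversal misses (one per line touched): 70 * ceil(166 * 4 / 64) = 770
Column-major traversal misses (no reuse, every access misses): 70 * 166 = 11620
Ratio = 11620 / 770 = 15.09

15.09


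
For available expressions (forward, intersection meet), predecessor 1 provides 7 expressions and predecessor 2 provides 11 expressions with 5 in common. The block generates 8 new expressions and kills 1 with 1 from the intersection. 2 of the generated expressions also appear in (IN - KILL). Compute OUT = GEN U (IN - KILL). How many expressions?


IN = intersection of predecessors = 5
IN - KILL = 5 - 1 = 4
|OUT| = |GEN| + |IN - KILL| - |GEN ∩ (IN - KILL)| = 8 + 4 - 2 = 10

10


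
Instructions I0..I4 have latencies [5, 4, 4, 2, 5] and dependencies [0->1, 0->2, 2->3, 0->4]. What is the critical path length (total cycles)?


Compute longest path through dependency graph: dist(Ik) = max over predecessors of dist + latency(Ik).
dist(I0) = latency 5 = 5
dist(I1) = dist(I0) + 4 = 5 + 4 = 9
dist(I2) = dist(I0) + 4 = 5 + 4 = 9
dist(I3) = dist(I2) + 2 = 9 + 2 = 11
dist(I4) = dist(I0) + 5 = 5 + 5 = 10
Critical path = max dist = 11

11


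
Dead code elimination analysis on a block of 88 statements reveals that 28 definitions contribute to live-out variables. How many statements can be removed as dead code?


Dead code = total statements - live definitions
= 88 - 28 = 60

60


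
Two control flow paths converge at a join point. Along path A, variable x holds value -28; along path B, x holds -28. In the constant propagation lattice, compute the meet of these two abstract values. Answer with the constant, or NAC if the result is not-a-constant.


Meet operation: if both paths give the same constant, result is that constant; if they differ, result is NAC (not-a-constant).
Path A: -28, Path B: -28 -> equal
Result: constant -> -28

-28


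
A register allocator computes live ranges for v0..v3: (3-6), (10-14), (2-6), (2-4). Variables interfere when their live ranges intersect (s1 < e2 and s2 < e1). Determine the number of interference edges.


Check all pairs for overlapping intervals.
Two intervals (s1,e1) and (s2,e2) overlap if s1 < e2 and s2 < e1.
v0 (3-6) vs v1..v3: overlaps v2, v3 -> 2
v1 (10-14) vs v2..v3: overlaps none -> 0
v2 (2-6) vs v3: overlaps v3 -> 1
Total overlapping pairs = 2 + 0 + 1 = 3

3


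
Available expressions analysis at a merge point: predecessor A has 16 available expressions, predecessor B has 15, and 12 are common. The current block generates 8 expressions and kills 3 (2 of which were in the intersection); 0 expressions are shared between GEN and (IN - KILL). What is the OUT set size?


IN = intersection of predecessors = 12
IN - KILL = 12 - 2 = 10
|OUT| = |GEN| + |IN - KILL| - |GEN ∩ (IN - KILL)| = 8 + 10 - 0 = 18

18


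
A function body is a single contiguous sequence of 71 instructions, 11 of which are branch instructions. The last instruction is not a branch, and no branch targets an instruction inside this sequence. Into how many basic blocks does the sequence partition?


With no in-sequence branch targets, the leaders are the first instruction plus the instruction after each branch.
Number of basic blocks = branches + 1
= 11 + 1 = 12

12


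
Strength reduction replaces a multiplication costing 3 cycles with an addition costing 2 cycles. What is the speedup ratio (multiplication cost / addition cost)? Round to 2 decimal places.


Ratio = mult_cost / add_cost = 3 / 2 = 1.5

1.5


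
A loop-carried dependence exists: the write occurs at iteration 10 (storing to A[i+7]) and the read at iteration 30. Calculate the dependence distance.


Distance = read iteration - write iteration
= 30 - 10 = 20

20


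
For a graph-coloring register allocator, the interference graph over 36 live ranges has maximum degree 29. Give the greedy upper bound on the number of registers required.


Greedy coloring never needs more than (max_degree + 1) colors: when coloring a vertex, at most max_degree neighbors are already colored.
Upper bound = 29 + 1 = 30

30


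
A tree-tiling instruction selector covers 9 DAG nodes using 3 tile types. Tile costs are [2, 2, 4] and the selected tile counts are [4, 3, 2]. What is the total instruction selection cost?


Total cost = sum(count_i * cost_i)
= 4*2 + 3*2 + 2*4
= 22

22


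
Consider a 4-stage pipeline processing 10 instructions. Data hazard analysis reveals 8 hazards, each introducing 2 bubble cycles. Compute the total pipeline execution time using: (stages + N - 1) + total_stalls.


Base cycles = 4 + 10 - 1 = 13
Total stalls = 8 * 2 = 16
Total = 13 + 16 = 29

29


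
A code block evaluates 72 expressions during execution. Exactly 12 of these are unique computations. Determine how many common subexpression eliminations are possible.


CSE count = total expressions - unique expressions
= 72 - 12 = 60

60


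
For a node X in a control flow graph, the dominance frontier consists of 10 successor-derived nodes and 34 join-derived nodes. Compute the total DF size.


DF(X) = direct successor contributions + join point contributions
= 10 + 34 = 44

44


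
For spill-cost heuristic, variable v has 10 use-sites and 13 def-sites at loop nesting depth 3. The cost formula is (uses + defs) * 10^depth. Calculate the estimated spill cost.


uses + defs = 10 + 13 = 23
10^3 = 1000
Spill cost = 23 * 1000 = 23000

23000


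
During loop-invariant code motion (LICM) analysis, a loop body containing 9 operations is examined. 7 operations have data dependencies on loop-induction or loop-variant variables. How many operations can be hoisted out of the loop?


Invariant candidates = total - loop-dependent
= 9 - 7 = 2

2


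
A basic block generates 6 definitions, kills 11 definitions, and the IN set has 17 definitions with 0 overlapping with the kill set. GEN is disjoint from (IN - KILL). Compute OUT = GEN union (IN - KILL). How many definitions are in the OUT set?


IN - KILL: 17 - 0 = 17 surviving definitions
OUT = GEN + surviving = 6 + 17 = 23

23


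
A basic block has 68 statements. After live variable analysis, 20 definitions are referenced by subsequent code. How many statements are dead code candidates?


Dead code = total statements - live definitions
= 68 - 20 = 48

48


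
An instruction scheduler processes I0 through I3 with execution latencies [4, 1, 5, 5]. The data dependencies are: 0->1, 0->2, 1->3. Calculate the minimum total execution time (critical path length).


Compute longest path through dependency graph: dist(Ik) = max over predecessors of dist + latency(Ik).
dist(I0) = latency 4 = 4
dist(I1) = dist(I0) + 1 = 4 + 1 = 5
dist(I2) = dist(I0) + 5 = 4 + 5 = 9
dist(I3) = dist(I1) + 5 = 5 + 5 = 10
Critical path = max dist = 10

10


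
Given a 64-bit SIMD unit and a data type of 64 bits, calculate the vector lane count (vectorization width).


Width = SIMD bits / data type bits
= 64 / 64 = 1

1


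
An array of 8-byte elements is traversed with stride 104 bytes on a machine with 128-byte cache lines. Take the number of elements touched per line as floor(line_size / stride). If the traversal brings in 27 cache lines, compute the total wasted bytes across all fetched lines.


Elements per line = floor(128 / 104) = 1
Bytes used per line = 1 * 8 = 8
Wasted per line = 128 - 8 = 120
Total wasted = 120 * 27 = 3240

3240


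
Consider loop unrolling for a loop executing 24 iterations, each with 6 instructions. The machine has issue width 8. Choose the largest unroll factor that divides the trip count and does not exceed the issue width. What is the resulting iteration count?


Largest divisor of 24 <= 8 is 8
New iterations = 24 / 8 = 3

3


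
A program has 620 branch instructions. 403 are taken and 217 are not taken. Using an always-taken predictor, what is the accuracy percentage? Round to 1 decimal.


Predictor: always-taken
Correct predictions = 403
Accuracy = 403 / 620 * 100 = 65.0%

65.0


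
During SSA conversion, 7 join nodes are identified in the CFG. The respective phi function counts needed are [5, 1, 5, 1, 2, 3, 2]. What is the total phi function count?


Total phi functions = sum of phi functions at each join node
= 5 + 1 + 5 + 1 + 2 + 3 + 2 = 19

19


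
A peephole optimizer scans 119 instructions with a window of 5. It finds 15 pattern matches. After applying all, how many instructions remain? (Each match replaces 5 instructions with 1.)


Each match removes 4 instructions.
Total removed = 15 * 4 = 60
Remaining = 119 - 60 = 59

59


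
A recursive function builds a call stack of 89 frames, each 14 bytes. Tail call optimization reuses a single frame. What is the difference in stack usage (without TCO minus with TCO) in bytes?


Without TCO: 89 * 14 = 1246 bytes
With TCO: reuse 1 frame = 14 bytes
Savings = 1246 - 14 = 1232

1232


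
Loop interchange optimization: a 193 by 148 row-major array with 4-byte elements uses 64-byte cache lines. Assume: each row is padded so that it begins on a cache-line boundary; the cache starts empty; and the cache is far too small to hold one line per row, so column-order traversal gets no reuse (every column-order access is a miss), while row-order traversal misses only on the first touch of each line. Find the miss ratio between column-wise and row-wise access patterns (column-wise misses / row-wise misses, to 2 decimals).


Each row occupies 148 * 4 = 592 bytes and starts on a line boundary, so it spans ceil(592 / 64) = 10 cache lines.
Row-major traversal misses (one per line touched): 193 * ceil(148 * 4 / 64) = 1930
Column-major traversal misses (no reuse, every access misses): 193 * 148 = 28564
Ratio = 28564 / 1930 = 14.8

14.8


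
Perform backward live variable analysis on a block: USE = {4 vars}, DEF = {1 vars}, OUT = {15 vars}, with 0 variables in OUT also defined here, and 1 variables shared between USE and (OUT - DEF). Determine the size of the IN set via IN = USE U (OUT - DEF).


OUT - DEF: 15 - 0 = 15
|IN| = |USE| + |OUT - DEF| - |USE ∩ (OUT - DEF)| = 4 + 15 - 1 = 18

18


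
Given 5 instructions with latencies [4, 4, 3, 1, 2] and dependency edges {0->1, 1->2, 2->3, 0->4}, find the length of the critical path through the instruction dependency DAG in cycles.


Compute longest path through dependency graph: dist(Ik) = max over predecessors of dist + latency(Ik).
dist(I0) = latency 4 = 4
dist(I1) = dist(I0) + 4 = 4 + 4 = 8
dist(I2) = dist(I1) + 3 = 8 + 3 = 11
dist(I3) = dist(I2) + 1 = 11 + 1 = 12
dist(I4) = dist(I0) + 2 = 4 + 2 = 6
Critical path = max dist = 12

12


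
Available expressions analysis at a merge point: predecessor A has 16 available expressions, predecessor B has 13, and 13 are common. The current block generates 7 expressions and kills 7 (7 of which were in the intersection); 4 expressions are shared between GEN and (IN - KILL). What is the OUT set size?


IN = intersection of predecessors = 13
IN - KILL = 13 - 7 = 6
|OUT| = |GEN| + |IN - KILL| - |GEN ∩ (IN - KILL)| = 7 + 6 - 4 = 9

9


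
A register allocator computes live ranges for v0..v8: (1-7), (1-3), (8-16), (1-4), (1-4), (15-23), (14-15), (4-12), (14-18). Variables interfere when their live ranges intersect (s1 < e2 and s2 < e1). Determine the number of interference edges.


Check all pairs for overlapping intervals.
Two intervals (s1,e1) and (s2,e2) overlap if s1 < e2 and s2 < e1.
v0 (1-7) vs v1..v8: overlaps v1, v3, v4, v7 -> 4
v1 (1-3) vs v2..v8: overlaps v3, v4 -> 2
v2 (8-16) vs v3..v8: overlaps v5, v6, v7, v8 -> 4
v3 (1-4) vs v4..v8: overlaps v4 -> 1
v4 (1-4) vs v5..v8: overlaps none -> 0
v5 (15-23) vs v6..v8: overlaps v8 -> 1
v6 (14-15) vs v7..v8: overlaps v8 -> 1
v7 (4-12) vs v8: overlaps none -> 0
Total overlapping pairs = 4 + 2 + 4 + 1 + 0 + 1 + 1 + 0 = 13

13


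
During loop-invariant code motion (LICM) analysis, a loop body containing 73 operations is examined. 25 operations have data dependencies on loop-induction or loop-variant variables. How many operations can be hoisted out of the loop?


Invariant candidates = total - loop-dependent
= 73 - 25 = 48

48


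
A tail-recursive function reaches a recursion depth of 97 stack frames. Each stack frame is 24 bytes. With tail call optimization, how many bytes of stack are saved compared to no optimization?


Without TCO: 97 * 24 = 2328 bytes
With TCO: reuse 1 frame = 24 bytes
Savings = 2328 - 24 = 2304

2304


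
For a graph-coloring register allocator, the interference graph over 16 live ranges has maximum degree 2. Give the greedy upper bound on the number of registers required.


Greedy coloring never needs more than (max_degree + 1) colors: when coloring a vertex, at most max_degree neighbors are already colored.
Upper bound = 2 + 1 = 3

3


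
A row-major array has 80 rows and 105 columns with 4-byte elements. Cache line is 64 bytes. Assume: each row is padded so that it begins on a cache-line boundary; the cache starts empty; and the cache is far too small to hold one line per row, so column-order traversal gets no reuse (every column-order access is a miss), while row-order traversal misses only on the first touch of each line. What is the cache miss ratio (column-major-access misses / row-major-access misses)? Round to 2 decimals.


Each row occupies 105 * 4 = 420 bytes and starts on a line boundary, so it spans ceil(420 / 64) = 7 cache lines.
Row-major traversal misses (one per line touched): 80 * ceil(105 * 4 / 64) = 560
Column-major traversal misses (no reuse, every access misses): 80 * 105 = 8400
Ratio = 8400 / 560 = 15.0

15.0


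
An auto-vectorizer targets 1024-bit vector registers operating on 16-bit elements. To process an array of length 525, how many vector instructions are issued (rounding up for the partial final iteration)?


Width = 1024 / 16 = 64 elements per vector op
Iterations = ceil(525 / 64) = 9

9


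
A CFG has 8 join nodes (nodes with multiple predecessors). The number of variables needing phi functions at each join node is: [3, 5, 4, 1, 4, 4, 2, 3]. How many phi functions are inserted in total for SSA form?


Total phi functions = sum of phi functions at each join node
= 3 + 5 + 4 + 1 + 4 + 4 + 2 + 3 = 26

26


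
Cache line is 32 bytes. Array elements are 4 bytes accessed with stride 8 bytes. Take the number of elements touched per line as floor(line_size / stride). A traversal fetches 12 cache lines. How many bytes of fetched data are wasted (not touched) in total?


Elements per line = floor(32 / 8) = 4
Bytes used per line = 4 * 4 = 16
Wasted per line = 32 - 16 = 16
Total wasted = 16 * 12 = 192

192


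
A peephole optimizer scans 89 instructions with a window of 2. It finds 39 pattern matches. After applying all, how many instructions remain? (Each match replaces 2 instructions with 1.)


Each match removes 1 instructions.
Total removed = 39 * 1 = 39
Remaining = 89 - 39 = 50

50


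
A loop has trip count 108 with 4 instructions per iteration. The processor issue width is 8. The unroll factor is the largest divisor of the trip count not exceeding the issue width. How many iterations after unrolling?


Largest divisor of 108 <= 8 is 6
New iterations = 108 / 6 = 18

18


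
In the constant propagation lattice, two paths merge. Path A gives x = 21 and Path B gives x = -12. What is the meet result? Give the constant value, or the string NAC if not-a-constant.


Meet operation: if both paths give the same constant, result is that constant; if they differ, result is NAC (not-a-constant).
Path A: 21, Path B: -12 -> differ
Result: not-a-constant -> NAC

NAC


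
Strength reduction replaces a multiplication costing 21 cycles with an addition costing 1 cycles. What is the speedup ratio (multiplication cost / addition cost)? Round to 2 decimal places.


Ratio = mult_cost / add_cost = 21 / 1 = 21.0

21.0


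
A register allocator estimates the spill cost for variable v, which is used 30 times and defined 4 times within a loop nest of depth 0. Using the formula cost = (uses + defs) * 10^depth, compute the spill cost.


uses + defs = 30 + 4 = 34
10^0 = 1
Spill cost = 34 * 1 = 34

34


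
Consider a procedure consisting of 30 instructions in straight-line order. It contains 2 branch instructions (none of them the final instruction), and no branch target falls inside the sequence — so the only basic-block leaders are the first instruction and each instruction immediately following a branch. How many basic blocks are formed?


With no in-sequence branch targets, the leaders are the first instruction plus the instruction after each branch.
Number of basic blocks = branches + 1
= 2 + 1 = 3

3


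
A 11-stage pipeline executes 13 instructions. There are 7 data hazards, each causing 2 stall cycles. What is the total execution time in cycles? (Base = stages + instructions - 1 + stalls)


Base cycles = 11 + 13 - 1 = 23
Total stalls = 7 * 2 = 14
Total = 23 + 14 = 37

37


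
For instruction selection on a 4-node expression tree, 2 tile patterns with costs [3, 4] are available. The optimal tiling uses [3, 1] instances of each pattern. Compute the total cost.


Total cost = sum(count_i * cost_i)
= 3*3 + 1*4
= 13

13


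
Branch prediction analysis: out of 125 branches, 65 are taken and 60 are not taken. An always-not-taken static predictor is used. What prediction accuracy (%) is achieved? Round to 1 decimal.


Predictor: always-not-taken
Correct predictions = 60
Accuracy = 60 / 125 * 100 = 48.0%

48.0


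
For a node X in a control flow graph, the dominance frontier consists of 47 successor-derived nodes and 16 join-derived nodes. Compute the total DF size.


DF(X) = direct successor contributions + join point contributions
= 47 + 16 = 63

63


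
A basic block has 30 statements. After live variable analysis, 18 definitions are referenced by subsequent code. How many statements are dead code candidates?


Dead code = total statements - live definitions
= 30 - 18 = 12

12


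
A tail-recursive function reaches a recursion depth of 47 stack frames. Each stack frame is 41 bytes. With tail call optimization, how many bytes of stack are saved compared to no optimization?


Without TCO: 47 * 41 = 1927 bytes
With TCO: reuse 1 frame = 41 bytes
Savings = 1927 - 41 = 1886

1886


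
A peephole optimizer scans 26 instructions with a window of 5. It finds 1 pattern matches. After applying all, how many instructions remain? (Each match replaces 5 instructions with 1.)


Each match removes 4 instructions.
Total removed = 1 * 4 = 4
Remaining = 26 - 4 = 22

22


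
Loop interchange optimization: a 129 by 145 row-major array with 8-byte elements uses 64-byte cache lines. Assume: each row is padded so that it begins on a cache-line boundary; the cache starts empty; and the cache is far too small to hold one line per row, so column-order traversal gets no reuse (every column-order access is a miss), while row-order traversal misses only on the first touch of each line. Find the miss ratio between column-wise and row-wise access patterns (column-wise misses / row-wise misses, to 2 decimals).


Each row occupies 145 * 8 = 1160 bytes and starts on a line boundary, so it spans ceil(1160 / 64) = 19 cache lines.
Row-major traversal misses (one per line touched): 129 * ceil(145 * 8 / 64) = 2451
Column-major traversal misses (no reuse, every access misses): 129 * 145 = 18705
Ratio = 18705 / 2451 = 7.63

7.63


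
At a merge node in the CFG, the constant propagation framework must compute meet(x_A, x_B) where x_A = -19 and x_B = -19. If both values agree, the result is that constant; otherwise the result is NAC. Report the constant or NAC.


Meet operation: if both paths give the same constant, result is that constant; if they differ, result is NAC (not-a-constant).
Path A: -19, Path B: -19 -> equal
Result: constant -> -19

-19


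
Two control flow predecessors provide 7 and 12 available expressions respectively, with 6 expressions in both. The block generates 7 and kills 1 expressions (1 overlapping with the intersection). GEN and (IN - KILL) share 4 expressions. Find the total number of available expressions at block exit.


IN = intersection of predecessors = 6
IN - KILL = 6 - 1 = 5
|OUT| = |GEN| + |IN - KILL| - |GEN ∩ (IN - KILL)| = 7 + 5 - 4 = 8

8


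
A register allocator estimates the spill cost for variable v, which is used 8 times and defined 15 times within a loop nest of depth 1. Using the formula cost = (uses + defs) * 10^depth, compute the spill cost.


uses + defs = 8 + 15 = 23
10^1 = 10
Spill cost = 23 * 10 = 230

230


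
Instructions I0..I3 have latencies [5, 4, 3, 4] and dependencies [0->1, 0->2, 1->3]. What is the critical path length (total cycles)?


Compute longest path through dependency graph: dist(Ik) = max over predecessors of dist + latency(Ik).
dist(I0) = latency 5 = 5
dist(I1) = dist(I0) + 4 = 5 + 4 = 9
dist(I2) = dist(I0) + 3 = 5 + 3 = 8
dist(I3) = dist(I1) + 4 = 9 + 4 = 13
Critical path = max dist = 13

13
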